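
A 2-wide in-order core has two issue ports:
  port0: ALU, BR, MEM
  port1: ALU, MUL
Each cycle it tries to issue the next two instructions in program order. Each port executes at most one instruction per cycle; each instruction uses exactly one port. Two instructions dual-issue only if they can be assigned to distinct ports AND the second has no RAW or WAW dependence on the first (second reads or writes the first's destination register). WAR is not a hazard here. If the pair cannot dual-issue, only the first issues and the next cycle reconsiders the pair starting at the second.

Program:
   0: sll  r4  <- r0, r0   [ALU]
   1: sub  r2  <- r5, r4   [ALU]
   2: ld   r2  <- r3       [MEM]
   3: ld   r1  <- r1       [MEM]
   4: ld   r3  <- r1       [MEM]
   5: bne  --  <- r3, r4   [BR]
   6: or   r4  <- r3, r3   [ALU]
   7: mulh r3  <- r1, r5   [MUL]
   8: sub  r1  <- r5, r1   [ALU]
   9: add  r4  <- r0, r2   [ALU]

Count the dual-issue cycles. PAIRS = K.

PAIRS = 2

#0 head=0: sll i0 RAW r4
#1 head=1: sub i1 WAW r2
#2 head=2: ld i2 no-port MEM/MEM
#3 head=3: ld i3 no-port MEM/MEM
#4 head=4: ld i4 no-port MEM/BR
#5 head=5: bne/or i5&i6 pair
#6 head=7: mulh/sub i7&i8 pair
#7 head=9: add i9 tail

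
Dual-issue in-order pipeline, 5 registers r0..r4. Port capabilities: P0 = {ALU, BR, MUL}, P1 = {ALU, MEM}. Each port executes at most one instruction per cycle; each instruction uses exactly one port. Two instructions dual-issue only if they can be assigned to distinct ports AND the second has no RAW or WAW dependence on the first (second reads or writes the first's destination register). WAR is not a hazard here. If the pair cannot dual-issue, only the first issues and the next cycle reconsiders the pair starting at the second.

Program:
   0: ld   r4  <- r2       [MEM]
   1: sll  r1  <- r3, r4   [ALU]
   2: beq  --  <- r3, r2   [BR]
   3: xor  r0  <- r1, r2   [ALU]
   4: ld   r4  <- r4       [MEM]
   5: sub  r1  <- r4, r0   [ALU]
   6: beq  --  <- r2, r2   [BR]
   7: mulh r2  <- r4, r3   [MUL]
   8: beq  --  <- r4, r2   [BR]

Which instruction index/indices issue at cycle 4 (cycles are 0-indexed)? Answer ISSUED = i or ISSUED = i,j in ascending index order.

t=0 i0:ld.MEM ; RAW r4
t=1 i1&i2:sll.ALU+beq.BR ; 2-wide
t=2 i3&i4:xor.ALU+ld.MEM ; 2-wide
t=3 i5&i6:sub.ALU+beq.BR ; 2-wide
t=4 i7:mulh.MUL ; no-port MUL/BR
t=5 i8:beq.BR ; tail

ISSUED = 7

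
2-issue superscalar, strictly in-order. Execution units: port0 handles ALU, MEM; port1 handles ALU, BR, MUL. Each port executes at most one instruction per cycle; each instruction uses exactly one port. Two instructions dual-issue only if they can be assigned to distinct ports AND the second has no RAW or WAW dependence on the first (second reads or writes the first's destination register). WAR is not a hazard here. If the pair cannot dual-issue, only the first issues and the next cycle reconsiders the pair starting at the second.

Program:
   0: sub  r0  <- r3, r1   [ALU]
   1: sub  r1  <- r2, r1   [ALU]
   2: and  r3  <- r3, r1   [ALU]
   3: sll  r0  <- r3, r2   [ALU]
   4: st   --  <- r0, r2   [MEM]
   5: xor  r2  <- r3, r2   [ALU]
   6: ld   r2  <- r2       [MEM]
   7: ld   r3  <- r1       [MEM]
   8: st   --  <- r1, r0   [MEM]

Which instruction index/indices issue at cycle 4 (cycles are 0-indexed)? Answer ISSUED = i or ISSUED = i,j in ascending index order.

ISSUED = 6

0. sub.ALU+sub.ALU @i0&i1  | pair
1. and.ALU @i2  | RAW r3
2. sll.ALU @i3  | RAW r0
3. st.MEM+xor.ALU @i4&i5  | pair
4. ld.MEM @i6  | no-port MEM/MEM
5. ld.MEM @i7  | no-port MEM/MEM
6. st.MEM @i8  | tail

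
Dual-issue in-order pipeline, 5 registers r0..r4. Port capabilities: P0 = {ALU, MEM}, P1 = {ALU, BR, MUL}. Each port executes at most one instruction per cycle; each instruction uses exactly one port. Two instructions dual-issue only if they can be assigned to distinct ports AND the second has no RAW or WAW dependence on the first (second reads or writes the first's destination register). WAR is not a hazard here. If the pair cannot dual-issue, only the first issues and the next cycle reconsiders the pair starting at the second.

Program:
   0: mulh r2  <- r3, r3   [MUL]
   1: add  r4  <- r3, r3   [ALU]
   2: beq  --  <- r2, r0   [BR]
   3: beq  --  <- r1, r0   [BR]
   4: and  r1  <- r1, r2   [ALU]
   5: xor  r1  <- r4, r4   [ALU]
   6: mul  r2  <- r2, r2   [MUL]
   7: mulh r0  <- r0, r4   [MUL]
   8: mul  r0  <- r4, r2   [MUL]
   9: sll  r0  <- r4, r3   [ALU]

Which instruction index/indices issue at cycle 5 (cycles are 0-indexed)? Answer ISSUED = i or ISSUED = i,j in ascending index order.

c0: i0/i1 mulh.MUL/add.ALU  2-wide
c1: i2 beq.BR  no-port BR/BR
c2: i3/i4 beq.BR/and.ALU  2-wide
c3: i5/i6 xor.ALU/mul.MUL  2-wide
c4: i7 mulh.MUL  no-port MUL/MUL
c5: i8 mul.MUL  WAW r0
c6: i9 sll.ALU  tail

ISSUED = 8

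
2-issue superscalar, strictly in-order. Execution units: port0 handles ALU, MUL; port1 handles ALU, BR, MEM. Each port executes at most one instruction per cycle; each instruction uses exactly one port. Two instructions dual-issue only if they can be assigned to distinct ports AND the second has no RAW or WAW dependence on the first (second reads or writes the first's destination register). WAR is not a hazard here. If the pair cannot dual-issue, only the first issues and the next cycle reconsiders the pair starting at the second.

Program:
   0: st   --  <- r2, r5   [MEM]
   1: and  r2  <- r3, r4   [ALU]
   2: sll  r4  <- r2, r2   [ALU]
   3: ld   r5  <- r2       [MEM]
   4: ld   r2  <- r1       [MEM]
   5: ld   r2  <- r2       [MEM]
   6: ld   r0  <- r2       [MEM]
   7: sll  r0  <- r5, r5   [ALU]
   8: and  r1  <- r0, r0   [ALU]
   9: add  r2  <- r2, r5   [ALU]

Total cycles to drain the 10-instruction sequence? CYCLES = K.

t=0 i0/i1:st.MEM;and.ALU ; 2-wide
t=1 i2/i3:sll.ALU;ld.MEM ; 2-wide
t=2 i4:ld.MEM ; no-port MEM/MEM
t=3 i5:ld.MEM ; no-port MEM/MEM
t=4 i6:ld.MEM ; WAW r0
t=5 i7:sll.ALU ; RAW r0
t=6 i8/i9:and.ALU;add.ALU ; 2-wide

CYCLES = 7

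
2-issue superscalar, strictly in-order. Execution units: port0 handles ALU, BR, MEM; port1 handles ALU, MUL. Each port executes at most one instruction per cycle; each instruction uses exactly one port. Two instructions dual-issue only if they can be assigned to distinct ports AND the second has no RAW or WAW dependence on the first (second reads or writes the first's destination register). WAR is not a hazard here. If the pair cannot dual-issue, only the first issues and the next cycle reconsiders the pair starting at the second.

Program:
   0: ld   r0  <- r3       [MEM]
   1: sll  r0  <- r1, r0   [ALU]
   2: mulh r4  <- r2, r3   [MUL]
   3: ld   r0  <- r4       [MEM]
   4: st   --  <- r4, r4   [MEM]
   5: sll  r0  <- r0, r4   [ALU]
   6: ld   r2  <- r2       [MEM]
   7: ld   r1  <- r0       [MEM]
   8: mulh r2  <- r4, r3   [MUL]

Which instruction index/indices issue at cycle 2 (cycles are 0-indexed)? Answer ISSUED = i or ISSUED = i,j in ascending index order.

ISSUED = 3

c0: i0 ld  RAW+WAW r0
c1: i1&i2 sll mulh  dual
c2: i3 ld  no-port MEM/MEM
c3: i4&i5 st sll  dual
c4: i6 ld  no-port MEM/MEM
c5: i7&i8 ld mulh  dual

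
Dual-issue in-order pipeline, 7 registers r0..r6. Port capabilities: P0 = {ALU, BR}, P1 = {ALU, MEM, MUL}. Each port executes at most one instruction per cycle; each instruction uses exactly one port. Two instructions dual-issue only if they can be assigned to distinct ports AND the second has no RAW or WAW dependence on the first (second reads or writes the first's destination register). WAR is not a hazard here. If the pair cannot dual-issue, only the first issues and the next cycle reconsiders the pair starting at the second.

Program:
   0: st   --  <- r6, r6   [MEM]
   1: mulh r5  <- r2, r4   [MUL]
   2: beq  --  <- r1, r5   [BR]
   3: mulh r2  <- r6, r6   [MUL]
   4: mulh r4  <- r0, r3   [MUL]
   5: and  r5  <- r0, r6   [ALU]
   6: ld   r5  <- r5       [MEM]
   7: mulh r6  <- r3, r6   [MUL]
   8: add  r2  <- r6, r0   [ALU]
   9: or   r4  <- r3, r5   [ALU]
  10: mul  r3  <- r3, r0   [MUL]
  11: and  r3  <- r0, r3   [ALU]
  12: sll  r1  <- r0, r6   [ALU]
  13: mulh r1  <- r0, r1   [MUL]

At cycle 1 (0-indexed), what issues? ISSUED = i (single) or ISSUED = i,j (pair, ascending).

c0: i0 st.MEM  no-port MEM/MUL
c1: i1 mulh.MUL  RAW r5
c2: i2+i3 beq.BR+mulh.MUL  dual
c3: i4+i5 mulh.MUL+and.ALU  dual
c4: i6 ld.MEM  no-port MEM/MUL
c5: i7 mulh.MUL  RAW r6
c6: i8+i9 add.ALU+or.ALU  dual
c7: i10 mul.MUL  RAW+WAW r3
c8: i11+i12 and.ALU+sll.ALU  dual
c9: i13 mulh.MUL  tail

ISSUED = 1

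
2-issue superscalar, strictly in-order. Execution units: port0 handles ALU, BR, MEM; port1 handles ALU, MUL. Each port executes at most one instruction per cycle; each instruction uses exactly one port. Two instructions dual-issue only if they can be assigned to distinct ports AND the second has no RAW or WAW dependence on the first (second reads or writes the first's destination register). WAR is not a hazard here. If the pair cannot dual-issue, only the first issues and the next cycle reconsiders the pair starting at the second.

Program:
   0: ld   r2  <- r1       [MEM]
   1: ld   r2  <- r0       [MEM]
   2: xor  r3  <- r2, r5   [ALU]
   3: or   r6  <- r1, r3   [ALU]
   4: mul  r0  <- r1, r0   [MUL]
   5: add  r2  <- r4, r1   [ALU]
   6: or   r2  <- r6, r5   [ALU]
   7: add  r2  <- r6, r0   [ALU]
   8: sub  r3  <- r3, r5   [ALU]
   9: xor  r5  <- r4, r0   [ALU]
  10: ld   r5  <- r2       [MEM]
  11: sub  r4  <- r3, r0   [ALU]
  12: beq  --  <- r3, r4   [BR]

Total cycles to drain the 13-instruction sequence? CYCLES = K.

CYCLES = 10

#0 head=0: ld i0 no-port MEM/MEM
#1 head=1: ld i1 RAW r2
#2 head=2: xor i2 RAW r3
#3 head=3: or+mul i3/i4 dual
#4 head=5: add i5 WAW r2
#5 head=6: or i6 WAW r2
#6 head=7: add+sub i7/i8 dual
#7 head=9: xor i9 WAW r5
#8 head=10: ld+sub i10/i11 dual
#9 head=12: beq i12 tail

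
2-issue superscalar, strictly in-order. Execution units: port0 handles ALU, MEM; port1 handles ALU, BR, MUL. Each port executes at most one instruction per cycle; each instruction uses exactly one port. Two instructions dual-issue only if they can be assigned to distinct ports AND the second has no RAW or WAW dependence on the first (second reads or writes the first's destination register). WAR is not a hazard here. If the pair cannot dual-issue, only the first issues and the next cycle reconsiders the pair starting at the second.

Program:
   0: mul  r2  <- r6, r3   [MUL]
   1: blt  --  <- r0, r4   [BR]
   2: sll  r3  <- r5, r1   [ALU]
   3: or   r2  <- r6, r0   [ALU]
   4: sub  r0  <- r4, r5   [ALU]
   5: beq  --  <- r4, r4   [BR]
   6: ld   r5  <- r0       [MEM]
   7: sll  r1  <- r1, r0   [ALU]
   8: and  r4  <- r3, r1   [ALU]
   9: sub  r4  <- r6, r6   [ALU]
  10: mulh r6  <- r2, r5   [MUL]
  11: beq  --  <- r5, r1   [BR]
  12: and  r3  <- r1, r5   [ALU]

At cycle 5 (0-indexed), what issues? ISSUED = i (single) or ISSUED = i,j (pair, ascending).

ISSUED = 8

c0: i0 mul.MUL  no-port MUL/BR
c1: i1&i2 blt.BR/sll.ALU  pair
c2: i3&i4 or.ALU/sub.ALU  pair
c3: i5&i6 beq.BR/ld.MEM  pair
c4: i7 sll.ALU  RAW r1
c5: i8 and.ALU  WAW r4
c6: i9&i10 sub.ALU/mulh.MUL  pair
c7: i11&i12 beq.BR/and.ALU  pair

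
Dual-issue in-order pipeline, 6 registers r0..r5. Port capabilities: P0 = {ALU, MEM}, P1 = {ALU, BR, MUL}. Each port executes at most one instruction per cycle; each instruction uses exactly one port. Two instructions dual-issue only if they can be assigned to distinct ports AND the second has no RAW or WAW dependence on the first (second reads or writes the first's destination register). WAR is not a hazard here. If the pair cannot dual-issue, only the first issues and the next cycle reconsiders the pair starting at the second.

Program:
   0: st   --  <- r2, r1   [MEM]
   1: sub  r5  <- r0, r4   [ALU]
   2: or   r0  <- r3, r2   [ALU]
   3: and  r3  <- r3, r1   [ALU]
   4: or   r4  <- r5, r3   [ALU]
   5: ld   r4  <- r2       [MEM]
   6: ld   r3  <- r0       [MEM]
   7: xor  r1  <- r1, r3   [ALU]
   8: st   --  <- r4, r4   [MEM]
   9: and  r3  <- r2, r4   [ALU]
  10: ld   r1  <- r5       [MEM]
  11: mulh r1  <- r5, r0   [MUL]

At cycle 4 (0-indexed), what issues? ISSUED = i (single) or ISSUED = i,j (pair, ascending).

t=0 i0+i1:st.MEM sub.ALU ; dual
t=1 i2+i3:or.ALU and.ALU ; dual
t=2 i4:or.ALU ; WAW r4
t=3 i5:ld.MEM ; no-port MEM/MEM
t=4 i6:ld.MEM ; RAW r3
t=5 i7+i8:xor.ALU st.MEM ; dual
t=6 i9+i10:and.ALU ld.MEM ; dual
t=7 i11:mulh.MUL ; tail

ISSUED = 6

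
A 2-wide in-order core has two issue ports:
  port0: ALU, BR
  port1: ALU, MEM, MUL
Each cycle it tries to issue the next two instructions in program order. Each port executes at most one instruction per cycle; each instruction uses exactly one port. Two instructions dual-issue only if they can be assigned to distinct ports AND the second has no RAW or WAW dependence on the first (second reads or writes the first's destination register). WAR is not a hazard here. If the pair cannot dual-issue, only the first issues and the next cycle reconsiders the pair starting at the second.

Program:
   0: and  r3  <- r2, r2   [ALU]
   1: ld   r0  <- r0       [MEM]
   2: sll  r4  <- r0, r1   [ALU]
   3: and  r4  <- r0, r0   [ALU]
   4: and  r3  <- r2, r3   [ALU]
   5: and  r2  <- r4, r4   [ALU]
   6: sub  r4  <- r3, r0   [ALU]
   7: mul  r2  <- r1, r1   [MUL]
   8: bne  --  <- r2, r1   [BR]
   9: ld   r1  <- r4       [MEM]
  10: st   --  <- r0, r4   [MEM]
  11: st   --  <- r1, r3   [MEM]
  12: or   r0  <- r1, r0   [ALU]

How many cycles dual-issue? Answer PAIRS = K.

PAIRS = 5

[0] i0&i1  and.ALU/ld.MEM  -- dual
[1] i2  sll.ALU  -- WAW r4
[2] i3&i4  and.ALU/and.ALU  -- dual
[3] i5&i6  and.ALU/sub.ALU  -- dual
[4] i7  mul.MUL  -- RAW r2
[5] i8&i9  bne.BR/ld.MEM  -- dual
[6] i10  st.MEM  -- no-port MEM/MEM
[7] i11&i12  st.MEM/or.ALU  -- dual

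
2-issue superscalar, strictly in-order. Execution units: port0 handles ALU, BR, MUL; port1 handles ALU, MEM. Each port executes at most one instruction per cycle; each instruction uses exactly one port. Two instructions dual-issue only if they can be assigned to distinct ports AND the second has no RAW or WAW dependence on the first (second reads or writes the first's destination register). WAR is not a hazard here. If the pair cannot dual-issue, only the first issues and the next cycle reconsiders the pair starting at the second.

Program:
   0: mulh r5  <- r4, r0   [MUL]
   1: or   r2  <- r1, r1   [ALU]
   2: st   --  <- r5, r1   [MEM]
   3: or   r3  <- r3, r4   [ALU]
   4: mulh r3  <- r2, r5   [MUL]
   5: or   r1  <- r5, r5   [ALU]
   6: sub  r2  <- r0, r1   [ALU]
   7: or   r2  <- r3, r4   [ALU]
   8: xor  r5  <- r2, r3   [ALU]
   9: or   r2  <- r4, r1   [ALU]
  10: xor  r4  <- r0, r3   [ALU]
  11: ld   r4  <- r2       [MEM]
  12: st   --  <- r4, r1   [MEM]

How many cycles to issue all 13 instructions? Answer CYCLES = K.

CYCLES = 9

[0] i0/i1  mulh/or  -- 2-wide
[1] i2/i3  st/or  -- 2-wide
[2] i4/i5  mulh/or  -- 2-wide
[3] i6  sub  -- WAW r2
[4] i7  or  -- RAW r2
[5] i8/i9  xor/or  -- 2-wide
[6] i10  xor  -- WAW r4
[7] i11  ld  -- no-port MEM/MEM
[8] i12  st  -- tail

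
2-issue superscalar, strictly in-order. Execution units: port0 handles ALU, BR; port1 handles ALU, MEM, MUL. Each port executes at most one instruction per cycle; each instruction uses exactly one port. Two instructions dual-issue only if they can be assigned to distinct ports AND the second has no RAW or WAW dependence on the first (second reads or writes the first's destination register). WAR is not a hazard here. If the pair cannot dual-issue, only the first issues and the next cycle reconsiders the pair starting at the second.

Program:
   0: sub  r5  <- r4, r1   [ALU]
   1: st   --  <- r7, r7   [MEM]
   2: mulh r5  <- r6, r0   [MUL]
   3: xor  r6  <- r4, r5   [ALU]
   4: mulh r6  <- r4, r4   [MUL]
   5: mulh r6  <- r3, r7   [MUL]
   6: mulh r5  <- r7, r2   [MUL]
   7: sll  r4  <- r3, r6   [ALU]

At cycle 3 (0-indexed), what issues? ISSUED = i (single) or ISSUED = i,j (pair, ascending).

ISSUED = 4

0. sub st @i0,i1  | 2-wide
1. mulh @i2  | RAW r5
2. xor @i3  | WAW r6
3. mulh @i4  | no-port MUL/MUL
4. mulh @i5  | no-port MUL/MUL
5. mulh sll @i6,i7  | 2-wide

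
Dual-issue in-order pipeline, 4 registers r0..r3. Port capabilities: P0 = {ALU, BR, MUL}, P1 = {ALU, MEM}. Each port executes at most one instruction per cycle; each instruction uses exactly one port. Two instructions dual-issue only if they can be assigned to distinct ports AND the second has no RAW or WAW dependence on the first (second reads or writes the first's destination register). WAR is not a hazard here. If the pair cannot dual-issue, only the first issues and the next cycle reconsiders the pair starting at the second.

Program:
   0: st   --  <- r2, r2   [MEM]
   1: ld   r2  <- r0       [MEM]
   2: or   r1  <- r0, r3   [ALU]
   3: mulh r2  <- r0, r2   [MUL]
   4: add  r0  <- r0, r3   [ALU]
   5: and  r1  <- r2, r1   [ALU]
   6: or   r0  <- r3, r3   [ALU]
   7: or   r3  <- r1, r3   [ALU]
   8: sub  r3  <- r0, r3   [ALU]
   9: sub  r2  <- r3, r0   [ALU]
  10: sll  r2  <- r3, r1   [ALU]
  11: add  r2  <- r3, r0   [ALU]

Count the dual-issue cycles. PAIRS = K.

c0: i0 st  no-port MEM/MEM
c1: i1,i2 ld or  dual
c2: i3,i4 mulh add  dual
c3: i5,i6 and or  dual
c4: i7 or  RAW+WAW r3
c5: i8 sub  RAW r3
c6: i9 sub  WAW r2
c7: i10 sll  WAW r2
c8: i11 add  tail

PAIRS = 3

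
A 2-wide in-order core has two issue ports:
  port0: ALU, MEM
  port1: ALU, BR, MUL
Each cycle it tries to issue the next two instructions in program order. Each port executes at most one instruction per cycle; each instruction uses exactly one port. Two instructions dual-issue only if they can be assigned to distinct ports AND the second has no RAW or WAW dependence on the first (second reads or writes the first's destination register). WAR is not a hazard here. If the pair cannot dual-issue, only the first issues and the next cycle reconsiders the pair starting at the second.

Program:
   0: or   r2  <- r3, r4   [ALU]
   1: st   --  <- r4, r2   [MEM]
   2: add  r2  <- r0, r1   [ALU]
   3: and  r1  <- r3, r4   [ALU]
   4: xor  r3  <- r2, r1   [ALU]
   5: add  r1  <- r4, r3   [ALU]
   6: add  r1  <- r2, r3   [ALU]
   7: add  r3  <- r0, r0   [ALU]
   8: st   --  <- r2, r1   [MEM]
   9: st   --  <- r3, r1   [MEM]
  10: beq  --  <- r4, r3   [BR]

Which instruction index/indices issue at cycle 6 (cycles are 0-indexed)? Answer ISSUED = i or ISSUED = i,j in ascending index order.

[0] i0  or.ALU  -- RAW r2
[1] i1+i2  st.MEM;add.ALU  -- 2-wide
[2] i3  and.ALU  -- RAW r1
[3] i4  xor.ALU  -- RAW r3
[4] i5  add.ALU  -- WAW r1
[5] i6+i7  add.ALU;add.ALU  -- 2-wide
[6] i8  st.MEM  -- no-port MEM/MEM
[7] i9+i10  st.MEM;beq.BR  -- 2-wide

ISSUED = 8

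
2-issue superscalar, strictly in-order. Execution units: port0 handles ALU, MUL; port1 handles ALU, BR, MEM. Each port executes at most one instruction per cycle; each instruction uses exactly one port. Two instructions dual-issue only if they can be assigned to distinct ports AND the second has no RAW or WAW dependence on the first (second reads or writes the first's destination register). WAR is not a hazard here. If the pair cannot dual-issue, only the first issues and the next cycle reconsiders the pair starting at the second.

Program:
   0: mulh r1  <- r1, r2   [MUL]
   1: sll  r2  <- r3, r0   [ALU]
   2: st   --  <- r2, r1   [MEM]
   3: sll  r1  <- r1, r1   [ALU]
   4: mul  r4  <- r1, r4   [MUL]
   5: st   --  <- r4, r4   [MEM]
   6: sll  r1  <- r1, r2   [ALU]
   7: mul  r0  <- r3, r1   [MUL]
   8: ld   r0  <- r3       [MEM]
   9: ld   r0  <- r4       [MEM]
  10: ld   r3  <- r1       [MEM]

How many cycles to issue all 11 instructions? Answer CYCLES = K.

CYCLES = 8

c0: i0/i1 mulh.MUL/sll.ALU  pair
c1: i2/i3 st.MEM/sll.ALU  pair
c2: i4 mul.MUL  RAW r4
c3: i5/i6 st.MEM/sll.ALU  pair
c4: i7 mul.MUL  WAW r0
c5: i8 ld.MEM  no-port MEM/MEM
c6: i9 ld.MEM  no-port MEM/MEM
c7: i10 ld.MEM  tail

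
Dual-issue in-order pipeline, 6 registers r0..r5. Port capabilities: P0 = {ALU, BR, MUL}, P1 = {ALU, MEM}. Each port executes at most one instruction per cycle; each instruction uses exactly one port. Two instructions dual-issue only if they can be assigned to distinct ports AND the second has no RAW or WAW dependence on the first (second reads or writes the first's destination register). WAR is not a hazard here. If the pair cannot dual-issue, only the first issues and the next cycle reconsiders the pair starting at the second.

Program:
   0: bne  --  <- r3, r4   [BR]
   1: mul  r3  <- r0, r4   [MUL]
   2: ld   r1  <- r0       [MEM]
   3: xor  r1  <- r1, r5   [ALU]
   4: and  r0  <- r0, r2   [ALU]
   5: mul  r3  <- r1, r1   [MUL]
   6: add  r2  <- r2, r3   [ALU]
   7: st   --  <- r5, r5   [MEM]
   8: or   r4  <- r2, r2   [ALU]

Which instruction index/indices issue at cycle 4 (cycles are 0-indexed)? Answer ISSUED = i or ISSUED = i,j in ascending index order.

ISSUED = 6,7

[0] i0  bne  -- no-port BR/MUL
[1] i1+i2  mul/ld  -- 2-wide
[2] i3+i4  xor/and  -- 2-wide
[3] i5  mul  -- RAW r3
[4] i6+i7  add/st  -- 2-wide
[5] i8  or  -- tail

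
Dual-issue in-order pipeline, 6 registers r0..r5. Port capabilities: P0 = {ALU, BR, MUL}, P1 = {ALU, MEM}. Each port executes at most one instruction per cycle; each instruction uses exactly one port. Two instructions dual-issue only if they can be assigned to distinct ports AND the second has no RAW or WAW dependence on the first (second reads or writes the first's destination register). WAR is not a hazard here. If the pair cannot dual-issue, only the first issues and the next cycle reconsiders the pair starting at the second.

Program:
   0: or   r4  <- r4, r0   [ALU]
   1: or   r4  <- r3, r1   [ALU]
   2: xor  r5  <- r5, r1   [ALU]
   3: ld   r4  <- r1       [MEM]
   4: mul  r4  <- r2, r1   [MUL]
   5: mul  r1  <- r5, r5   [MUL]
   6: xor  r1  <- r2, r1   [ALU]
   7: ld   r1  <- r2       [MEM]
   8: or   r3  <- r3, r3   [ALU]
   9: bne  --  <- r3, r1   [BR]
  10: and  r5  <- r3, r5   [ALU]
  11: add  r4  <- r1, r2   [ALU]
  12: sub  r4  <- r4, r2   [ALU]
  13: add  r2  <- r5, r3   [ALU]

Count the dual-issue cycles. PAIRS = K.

  cy0 -> i0 (or) WAW r4
  cy1 -> i1/i2 (or+xor) pair
  cy2 -> i3 (ld) WAW r4
  cy3 -> i4 (mul) no-port MUL/MUL
  cy4 -> i5 (mul) RAW+WAW r1
  cy5 -> i6 (xor) WAW r1
  cy6 -> i7/i8 (ld+or) pair
  cy7 -> i9/i10 (bne+and) pair
  cy8 -> i11 (add) RAW+WAW r4
  cy9 -> i12/i13 (sub+add) pair

PAIRS = 4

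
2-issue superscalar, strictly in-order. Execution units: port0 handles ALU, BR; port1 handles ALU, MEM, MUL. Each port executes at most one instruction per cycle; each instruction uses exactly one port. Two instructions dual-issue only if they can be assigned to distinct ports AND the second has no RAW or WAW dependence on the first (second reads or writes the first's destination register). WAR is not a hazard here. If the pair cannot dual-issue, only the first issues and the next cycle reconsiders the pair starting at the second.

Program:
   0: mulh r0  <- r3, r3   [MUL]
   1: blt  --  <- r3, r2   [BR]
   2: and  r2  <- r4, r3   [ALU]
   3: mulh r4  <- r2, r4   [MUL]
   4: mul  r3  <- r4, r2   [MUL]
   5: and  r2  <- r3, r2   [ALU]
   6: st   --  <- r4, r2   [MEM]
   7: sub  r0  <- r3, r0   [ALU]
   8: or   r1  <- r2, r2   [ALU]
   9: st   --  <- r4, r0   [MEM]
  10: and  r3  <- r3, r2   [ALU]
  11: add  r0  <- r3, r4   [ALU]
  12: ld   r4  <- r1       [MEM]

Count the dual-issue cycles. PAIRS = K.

t=0 i0+i1:mulh.MUL/blt.BR ; pair
t=1 i2:and.ALU ; RAW r2
t=2 i3:mulh.MUL ; no-port MUL/MUL
t=3 i4:mul.MUL ; RAW r3
t=4 i5:and.ALU ; RAW r2
t=5 i6+i7:st.MEM/sub.ALU ; pair
t=6 i8+i9:or.ALU/st.MEM ; pair
t=7 i10:and.ALU ; RAW r3
t=8 i11+i12:add.ALU/ld.MEM ; pair

PAIRS = 4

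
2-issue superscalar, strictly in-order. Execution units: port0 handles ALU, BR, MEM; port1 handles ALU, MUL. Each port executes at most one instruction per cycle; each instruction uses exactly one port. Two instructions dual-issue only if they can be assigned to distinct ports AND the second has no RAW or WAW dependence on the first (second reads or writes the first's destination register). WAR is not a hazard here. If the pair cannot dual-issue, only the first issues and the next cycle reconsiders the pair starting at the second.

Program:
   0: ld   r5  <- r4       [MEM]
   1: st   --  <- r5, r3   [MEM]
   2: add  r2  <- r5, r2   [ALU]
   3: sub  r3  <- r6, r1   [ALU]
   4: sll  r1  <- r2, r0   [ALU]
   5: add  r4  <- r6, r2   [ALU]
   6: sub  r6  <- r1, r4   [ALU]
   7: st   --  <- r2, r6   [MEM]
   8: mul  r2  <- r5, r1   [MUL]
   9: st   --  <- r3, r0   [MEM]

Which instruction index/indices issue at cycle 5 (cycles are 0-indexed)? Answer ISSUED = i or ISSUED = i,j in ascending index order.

#0 head=0: ld.MEM i0 no-port MEM/MEM
#1 head=1: st.MEM+add.ALU i1,i2 2-wide
#2 head=3: sub.ALU+sll.ALU i3,i4 2-wide
#3 head=5: add.ALU i5 RAW r4
#4 head=6: sub.ALU i6 RAW r6
#5 head=7: st.MEM+mul.MUL i7,i8 2-wide
#6 head=9: st.MEM i9 tail

ISSUED = 7,8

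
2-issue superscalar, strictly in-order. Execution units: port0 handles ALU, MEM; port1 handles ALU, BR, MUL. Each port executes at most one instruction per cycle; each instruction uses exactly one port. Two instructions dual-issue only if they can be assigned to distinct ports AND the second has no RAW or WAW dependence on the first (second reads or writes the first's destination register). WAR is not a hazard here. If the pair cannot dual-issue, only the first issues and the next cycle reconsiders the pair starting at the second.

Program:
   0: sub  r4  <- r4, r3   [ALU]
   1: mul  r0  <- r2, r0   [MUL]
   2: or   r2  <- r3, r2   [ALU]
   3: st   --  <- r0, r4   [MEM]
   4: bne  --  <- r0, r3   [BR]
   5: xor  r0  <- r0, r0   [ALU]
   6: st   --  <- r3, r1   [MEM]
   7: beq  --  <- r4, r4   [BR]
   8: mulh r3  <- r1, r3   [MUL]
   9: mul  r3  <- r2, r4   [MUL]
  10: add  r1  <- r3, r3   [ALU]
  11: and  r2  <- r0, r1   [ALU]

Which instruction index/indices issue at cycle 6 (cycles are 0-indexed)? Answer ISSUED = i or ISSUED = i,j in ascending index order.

  cy0 -> i0/i1 (sub mul) dual
  cy1 -> i2/i3 (or st) dual
  cy2 -> i4/i5 (bne xor) dual
  cy3 -> i6/i7 (st beq) dual
  cy4 -> i8 (mulh) no-port MUL/MUL
  cy5 -> i9 (mul) RAW r3
  cy6 -> i10 (add) RAW r1
  cy7 -> i11 (and) tail

ISSUED = 10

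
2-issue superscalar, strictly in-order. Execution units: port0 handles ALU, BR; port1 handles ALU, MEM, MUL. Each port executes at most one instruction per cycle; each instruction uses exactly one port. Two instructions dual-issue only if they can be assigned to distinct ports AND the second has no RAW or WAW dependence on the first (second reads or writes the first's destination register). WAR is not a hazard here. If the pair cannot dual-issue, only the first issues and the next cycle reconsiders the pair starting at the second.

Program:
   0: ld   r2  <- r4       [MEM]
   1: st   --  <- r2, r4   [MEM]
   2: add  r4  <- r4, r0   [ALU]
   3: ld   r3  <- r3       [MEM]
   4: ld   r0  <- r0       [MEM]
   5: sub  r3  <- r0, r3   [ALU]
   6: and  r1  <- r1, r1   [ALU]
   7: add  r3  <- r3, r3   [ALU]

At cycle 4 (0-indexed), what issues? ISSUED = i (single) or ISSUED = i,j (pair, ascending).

c0: i0 ld  no-port MEM/MEM
c1: i1/i2 st+add  dual
c2: i3 ld  no-port MEM/MEM
c3: i4 ld  RAW r0
c4: i5/i6 sub+and  dual
c5: i7 add  tail

ISSUED = 5,6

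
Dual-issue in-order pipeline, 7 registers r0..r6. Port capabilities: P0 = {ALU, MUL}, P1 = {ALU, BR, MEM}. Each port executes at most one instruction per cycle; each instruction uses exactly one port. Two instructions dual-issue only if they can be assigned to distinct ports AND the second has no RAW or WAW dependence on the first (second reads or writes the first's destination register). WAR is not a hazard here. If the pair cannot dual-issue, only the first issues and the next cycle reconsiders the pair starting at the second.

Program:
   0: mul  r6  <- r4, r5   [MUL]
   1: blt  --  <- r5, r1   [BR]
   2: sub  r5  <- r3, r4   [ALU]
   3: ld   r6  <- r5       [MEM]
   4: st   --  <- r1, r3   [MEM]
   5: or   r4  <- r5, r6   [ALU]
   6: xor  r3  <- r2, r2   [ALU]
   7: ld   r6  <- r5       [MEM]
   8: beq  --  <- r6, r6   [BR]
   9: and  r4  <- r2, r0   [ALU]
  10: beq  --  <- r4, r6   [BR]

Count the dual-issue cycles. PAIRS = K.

c0: i0,i1 mul.MUL blt.BR  2-wide
c1: i2 sub.ALU  RAW r5
c2: i3 ld.MEM  no-port MEM/MEM
c3: i4,i5 st.MEM or.ALU  2-wide
c4: i6,i7 xor.ALU ld.MEM  2-wide
c5: i8,i9 beq.BR and.ALU  2-wide
c6: i10 beq.BR  tail

PAIRS = 4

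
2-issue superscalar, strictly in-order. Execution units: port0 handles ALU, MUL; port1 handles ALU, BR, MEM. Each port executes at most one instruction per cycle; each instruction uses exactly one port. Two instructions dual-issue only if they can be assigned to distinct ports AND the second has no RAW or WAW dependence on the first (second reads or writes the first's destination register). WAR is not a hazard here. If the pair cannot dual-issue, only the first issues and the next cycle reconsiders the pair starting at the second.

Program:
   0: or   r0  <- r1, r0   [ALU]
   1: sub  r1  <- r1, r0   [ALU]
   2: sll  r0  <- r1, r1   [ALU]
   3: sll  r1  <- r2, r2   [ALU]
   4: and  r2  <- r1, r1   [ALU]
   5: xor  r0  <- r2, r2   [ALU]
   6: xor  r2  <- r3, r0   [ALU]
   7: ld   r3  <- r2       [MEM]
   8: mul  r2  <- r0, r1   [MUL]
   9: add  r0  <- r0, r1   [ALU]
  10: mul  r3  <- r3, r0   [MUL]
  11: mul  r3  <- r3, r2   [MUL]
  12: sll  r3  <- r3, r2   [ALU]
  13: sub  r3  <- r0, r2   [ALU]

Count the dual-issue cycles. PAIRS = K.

PAIRS = 2

c0: i0 or.ALU  RAW r0
c1: i1 sub.ALU  RAW r1
c2: i2,i3 sll.ALU;sll.ALU  2-wide
c3: i4 and.ALU  RAW r2
c4: i5 xor.ALU  RAW r0
c5: i6 xor.ALU  RAW r2
c6: i7,i8 ld.MEM;mul.MUL  2-wide
c7: i9 add.ALU  RAW r0
c8: i10 mul.MUL  no-port MUL/MUL
c9: i11 mul.MUL  RAW+WAW r3
c10: i12 sll.ALU  WAW r3
c11: i13 sub.ALU  tail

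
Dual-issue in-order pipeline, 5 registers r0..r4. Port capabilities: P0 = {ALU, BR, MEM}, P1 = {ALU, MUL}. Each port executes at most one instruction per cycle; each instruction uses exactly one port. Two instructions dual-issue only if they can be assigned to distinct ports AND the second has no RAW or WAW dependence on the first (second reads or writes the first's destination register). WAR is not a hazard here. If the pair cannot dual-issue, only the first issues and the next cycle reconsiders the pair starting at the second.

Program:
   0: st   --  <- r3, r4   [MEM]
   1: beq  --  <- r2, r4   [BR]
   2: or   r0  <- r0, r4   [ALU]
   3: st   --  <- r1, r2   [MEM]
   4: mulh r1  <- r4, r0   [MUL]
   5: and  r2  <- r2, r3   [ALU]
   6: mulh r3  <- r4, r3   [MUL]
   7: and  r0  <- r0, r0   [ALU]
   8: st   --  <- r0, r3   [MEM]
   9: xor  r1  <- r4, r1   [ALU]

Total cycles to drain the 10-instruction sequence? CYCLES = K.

CYCLES = 6

t=0 i0:st.MEM ; no-port MEM/BR
t=1 i1/i2:beq.BR;or.ALU ; pair
t=2 i3/i4:st.MEM;mulh.MUL ; pair
t=3 i5/i6:and.ALU;mulh.MUL ; pair
t=4 i7:and.ALU ; RAW r0
t=5 i8/i9:st.MEM;xor.ALU ; pair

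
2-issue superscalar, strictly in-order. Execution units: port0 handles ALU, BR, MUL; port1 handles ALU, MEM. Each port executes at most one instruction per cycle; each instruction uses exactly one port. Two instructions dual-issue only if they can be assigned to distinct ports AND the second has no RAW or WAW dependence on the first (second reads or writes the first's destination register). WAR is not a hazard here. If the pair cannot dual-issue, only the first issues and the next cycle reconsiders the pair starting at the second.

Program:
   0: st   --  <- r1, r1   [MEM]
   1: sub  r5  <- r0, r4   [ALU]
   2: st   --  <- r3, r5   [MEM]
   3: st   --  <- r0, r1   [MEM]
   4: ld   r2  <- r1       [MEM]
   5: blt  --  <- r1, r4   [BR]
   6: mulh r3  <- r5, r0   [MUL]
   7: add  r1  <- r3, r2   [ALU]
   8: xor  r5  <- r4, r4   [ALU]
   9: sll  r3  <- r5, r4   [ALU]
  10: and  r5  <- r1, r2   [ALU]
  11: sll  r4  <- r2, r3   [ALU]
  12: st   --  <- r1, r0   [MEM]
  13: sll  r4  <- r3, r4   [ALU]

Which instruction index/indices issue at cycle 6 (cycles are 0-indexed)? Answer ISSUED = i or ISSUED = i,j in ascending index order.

ISSUED = 9,10

#0 head=0: st+sub i0/i1 dual
#1 head=2: st i2 no-port MEM/MEM
#2 head=3: st i3 no-port MEM/MEM
#3 head=4: ld+blt i4/i5 dual
#4 head=6: mulh i6 RAW r3
#5 head=7: add+xor i7/i8 dual
#6 head=9: sll+and i9/i10 dual
#7 head=11: sll+st i11/i12 dual
#8 head=13: sll i13 tail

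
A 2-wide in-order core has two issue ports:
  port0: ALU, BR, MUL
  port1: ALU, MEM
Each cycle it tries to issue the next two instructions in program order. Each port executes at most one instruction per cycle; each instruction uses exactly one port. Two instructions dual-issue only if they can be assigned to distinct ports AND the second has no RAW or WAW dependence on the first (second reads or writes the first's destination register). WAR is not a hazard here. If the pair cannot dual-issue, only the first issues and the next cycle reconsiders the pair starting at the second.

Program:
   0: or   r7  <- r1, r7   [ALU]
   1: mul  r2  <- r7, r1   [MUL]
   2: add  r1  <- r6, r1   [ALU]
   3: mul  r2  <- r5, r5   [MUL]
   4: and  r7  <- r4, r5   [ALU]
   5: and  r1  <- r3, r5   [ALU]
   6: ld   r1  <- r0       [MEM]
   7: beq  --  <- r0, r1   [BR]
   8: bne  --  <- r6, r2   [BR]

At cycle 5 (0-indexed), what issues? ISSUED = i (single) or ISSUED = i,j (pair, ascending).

#0 head=0: or.ALU i0 RAW r7
#1 head=1: mul.MUL+add.ALU i1+i2 2-wide
#2 head=3: mul.MUL+and.ALU i3+i4 2-wide
#3 head=5: and.ALU i5 WAW r1
#4 head=6: ld.MEM i6 RAW r1
#5 head=7: beq.BR i7 no-port BR/BR
#6 head=8: bne.BR i8 tail

ISSUED = 7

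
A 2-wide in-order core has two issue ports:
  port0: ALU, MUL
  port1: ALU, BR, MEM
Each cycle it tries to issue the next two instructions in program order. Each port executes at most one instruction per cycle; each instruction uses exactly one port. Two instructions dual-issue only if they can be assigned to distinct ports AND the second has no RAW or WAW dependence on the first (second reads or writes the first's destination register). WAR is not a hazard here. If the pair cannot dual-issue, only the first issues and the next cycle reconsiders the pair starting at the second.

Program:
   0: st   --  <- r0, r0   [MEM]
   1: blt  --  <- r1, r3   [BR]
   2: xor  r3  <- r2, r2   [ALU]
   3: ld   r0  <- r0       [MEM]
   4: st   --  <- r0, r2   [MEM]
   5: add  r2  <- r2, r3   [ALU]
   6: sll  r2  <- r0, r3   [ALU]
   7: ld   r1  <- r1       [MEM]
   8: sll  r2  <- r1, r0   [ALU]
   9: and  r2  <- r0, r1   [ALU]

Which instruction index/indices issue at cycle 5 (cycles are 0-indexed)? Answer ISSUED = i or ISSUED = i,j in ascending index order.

ISSUED = 8

0. st.MEM @i0  | no-port MEM/BR
1. blt.BR/xor.ALU @i1,i2  | 2-wide
2. ld.MEM @i3  | no-port MEM/MEM
3. st.MEM/add.ALU @i4,i5  | 2-wide
4. sll.ALU/ld.MEM @i6,i7  | 2-wide
5. sll.ALU @i8  | WAW r2
6. and.ALU @i9  | tail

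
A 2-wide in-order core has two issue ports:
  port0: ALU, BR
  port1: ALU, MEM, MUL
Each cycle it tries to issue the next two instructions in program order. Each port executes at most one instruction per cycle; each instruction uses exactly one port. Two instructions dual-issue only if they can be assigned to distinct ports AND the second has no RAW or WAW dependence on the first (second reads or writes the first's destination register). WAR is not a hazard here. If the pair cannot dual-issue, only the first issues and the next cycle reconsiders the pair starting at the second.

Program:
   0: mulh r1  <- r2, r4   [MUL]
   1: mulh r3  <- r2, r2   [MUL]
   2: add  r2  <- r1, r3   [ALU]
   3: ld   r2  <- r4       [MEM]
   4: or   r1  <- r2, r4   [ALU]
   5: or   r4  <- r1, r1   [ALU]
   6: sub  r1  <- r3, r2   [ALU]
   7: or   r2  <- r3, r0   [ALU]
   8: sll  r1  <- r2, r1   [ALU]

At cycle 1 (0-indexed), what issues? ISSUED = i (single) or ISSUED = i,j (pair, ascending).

[0] i0  mulh.MUL  -- no-port MUL/MUL
[1] i1  mulh.MUL  -- RAW r3
[2] i2  add.ALU  -- WAW r2
[3] i3  ld.MEM  -- RAW r2
[4] i4  or.ALU  -- RAW r1
[5] i5+i6  or.ALU;sub.ALU  -- pair
[6] i7  or.ALU  -- RAW r2
[7] i8  sll.ALU  -- tail

ISSUED = 1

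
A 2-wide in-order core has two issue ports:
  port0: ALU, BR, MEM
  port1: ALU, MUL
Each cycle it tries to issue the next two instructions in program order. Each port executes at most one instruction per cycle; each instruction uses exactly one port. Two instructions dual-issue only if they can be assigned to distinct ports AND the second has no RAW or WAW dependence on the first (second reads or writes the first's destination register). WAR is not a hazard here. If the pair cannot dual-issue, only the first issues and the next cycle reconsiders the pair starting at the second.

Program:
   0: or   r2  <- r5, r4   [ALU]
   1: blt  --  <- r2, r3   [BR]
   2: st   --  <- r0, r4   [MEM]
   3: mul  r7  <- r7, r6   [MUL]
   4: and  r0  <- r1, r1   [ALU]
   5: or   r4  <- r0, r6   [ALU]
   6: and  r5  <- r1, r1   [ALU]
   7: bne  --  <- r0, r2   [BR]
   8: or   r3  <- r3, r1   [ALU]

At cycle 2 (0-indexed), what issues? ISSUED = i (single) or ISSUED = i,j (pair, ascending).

  cy0 -> i0 (or.ALU) RAW r2
  cy1 -> i1 (blt.BR) no-port BR/MEM
  cy2 -> i2+i3 (st.MEM;mul.MUL) dual
  cy3 -> i4 (and.ALU) RAW r0
  cy4 -> i5+i6 (or.ALU;and.ALU) dual
  cy5 -> i7+i8 (bne.BR;or.ALU) dual

ISSUED = 2,3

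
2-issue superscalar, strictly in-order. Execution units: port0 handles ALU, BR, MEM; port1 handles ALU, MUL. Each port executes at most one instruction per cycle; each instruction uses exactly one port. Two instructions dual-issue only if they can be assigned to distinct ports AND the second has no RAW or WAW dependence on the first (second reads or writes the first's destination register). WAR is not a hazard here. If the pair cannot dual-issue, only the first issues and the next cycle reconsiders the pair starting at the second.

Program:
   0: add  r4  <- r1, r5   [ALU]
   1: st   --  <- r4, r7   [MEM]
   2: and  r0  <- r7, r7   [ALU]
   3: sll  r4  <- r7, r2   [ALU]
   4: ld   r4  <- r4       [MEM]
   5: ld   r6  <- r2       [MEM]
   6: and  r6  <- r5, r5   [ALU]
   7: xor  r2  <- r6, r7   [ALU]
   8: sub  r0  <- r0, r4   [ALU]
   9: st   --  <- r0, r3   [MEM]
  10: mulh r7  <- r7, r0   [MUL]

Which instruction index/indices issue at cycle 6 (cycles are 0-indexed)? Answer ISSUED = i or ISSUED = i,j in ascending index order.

ISSUED = 7,8

#0 head=0: add i0 RAW r4
#1 head=1: st and i1&i2 dual
#2 head=3: sll i3 RAW+WAW r4
#3 head=4: ld i4 no-port MEM/MEM
#4 head=5: ld i5 WAW r6
#5 head=6: and i6 RAW r6
#6 head=7: xor sub i7&i8 dual
#7 head=9: st mulh i9&i10 dual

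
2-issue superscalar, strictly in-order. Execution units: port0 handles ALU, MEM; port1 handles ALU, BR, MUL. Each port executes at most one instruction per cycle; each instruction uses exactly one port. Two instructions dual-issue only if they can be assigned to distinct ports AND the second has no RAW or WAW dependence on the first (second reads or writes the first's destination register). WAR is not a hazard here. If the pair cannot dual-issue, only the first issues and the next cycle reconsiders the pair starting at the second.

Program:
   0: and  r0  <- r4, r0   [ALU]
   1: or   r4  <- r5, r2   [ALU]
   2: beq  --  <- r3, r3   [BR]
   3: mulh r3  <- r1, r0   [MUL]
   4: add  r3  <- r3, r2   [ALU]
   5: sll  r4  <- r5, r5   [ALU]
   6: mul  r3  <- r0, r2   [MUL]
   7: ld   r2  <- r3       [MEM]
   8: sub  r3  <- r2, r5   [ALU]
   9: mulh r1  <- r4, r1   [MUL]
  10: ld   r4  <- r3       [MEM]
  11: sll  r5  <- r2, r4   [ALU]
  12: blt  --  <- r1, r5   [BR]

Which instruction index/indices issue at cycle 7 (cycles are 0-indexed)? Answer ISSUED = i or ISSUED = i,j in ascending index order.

  cy0 -> i0,i1 (and/or) 2-wide
  cy1 -> i2 (beq) no-port BR/MUL
  cy2 -> i3 (mulh) RAW+WAW r3
  cy3 -> i4,i5 (add/sll) 2-wide
  cy4 -> i6 (mul) RAW r3
  cy5 -> i7 (ld) RAW r2
  cy6 -> i8,i9 (sub/mulh) 2-wide
  cy7 -> i10 (ld) RAW r4
  cy8 -> i11 (sll) RAW r5
  cy9 -> i12 (blt) tail

ISSUED = 10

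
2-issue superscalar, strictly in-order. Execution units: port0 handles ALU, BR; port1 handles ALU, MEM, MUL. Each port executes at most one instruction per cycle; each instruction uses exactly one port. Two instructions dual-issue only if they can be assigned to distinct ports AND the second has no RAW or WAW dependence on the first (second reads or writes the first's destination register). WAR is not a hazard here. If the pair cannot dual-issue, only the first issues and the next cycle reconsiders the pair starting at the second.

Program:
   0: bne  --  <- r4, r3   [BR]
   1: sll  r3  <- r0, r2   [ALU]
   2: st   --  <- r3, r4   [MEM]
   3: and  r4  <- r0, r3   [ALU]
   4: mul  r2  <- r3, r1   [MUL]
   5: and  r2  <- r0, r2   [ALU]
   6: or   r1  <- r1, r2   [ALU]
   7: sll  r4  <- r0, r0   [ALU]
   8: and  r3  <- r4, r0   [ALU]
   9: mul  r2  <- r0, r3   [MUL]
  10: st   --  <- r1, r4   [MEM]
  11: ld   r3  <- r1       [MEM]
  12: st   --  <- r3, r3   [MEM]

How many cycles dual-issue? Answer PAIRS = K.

PAIRS = 3

0. bne+sll @i0/i1  | pair
1. st+and @i2/i3  | pair
2. mul @i4  | RAW+WAW r2
3. and @i5  | RAW r2
4. or+sll @i6/i7  | pair
5. and @i8  | RAW r3
6. mul @i9  | no-port MUL/MEM
7. st @i10  | no-port MEM/MEM
8. ld @i11  | no-port MEM/MEM
9. st @i12  | tail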